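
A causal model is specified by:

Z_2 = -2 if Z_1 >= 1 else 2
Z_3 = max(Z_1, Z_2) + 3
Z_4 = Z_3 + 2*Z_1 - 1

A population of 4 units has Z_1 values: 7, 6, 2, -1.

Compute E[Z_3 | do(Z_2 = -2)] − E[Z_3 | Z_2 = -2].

-1.5

Under do(Z_2=-2), Z_2's equation is replaced by Z_2=-2 for every unit. Per-unit Z_3: 10, 9, 5, 2. Mean = 6.5.
Observing Z_2=-2 restricts to units where Z_2's equation naturally yields -2: Z_1 ∈ {7, 6, 2}. In that subpopulation Z_3 = 10, 9, 5, mean 8.
Difference = 6.5 − 8 = -1.5.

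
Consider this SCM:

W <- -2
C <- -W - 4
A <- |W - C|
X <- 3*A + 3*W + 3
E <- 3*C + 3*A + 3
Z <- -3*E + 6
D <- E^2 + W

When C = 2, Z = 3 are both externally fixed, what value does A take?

4

The joint intervention fixes C = 2, Z = 3, removing each variable's own equation.
A = |W - C|  [with W=-2, C=2]  = 4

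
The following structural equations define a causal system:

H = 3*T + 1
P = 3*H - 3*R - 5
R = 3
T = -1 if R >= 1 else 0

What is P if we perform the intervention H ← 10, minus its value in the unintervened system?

36

The intervention breaks the incoming arrows to H: H = 3*T + 1 no longer applies, and H = 10.
P = 3*H - 3*R - 5  [with H=10, R=3]  = 16
Without intervention: T = -1 if R >= 1 else 0  [with R=3]  = -1; H = 3*T + 1  [with T=-1]  = -2; P = 3*H - 3*R - 5  [with H=-2, R=3]  = -20.
Change = 16 − (-20) = 36.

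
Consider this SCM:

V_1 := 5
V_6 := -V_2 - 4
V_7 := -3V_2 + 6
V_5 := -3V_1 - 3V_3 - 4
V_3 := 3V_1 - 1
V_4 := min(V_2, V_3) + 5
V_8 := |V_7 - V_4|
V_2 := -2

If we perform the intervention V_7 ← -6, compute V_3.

Intervening sets V_7 = -6 and removes its equation (V_7 := -3V_2 + 6).
V_3 is not downstream of the intervention, so its value is determined by the original equations.
V_3 = 3V_1 - 1  [with V_1=5]  = 14

14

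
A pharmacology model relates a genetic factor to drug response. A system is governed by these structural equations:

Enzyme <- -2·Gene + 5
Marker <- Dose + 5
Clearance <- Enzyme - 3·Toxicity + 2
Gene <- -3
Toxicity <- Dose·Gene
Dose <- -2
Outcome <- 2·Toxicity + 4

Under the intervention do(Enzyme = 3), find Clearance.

The intervention breaks the incoming arrows to Enzyme: Enzyme <- -2·Gene + 5 no longer applies, and Enzyme = 3.
Toxicity = Dose·Gene  [with Dose=-2, Gene=-3]  = 6
Clearance = Enzyme - 3·Toxicity + 2  [with Enzyme=3, Toxicity=6]  = -13

-13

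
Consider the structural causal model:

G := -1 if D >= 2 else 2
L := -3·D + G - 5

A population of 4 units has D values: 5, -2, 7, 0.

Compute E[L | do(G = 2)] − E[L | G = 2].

The intervention sets G=2 in all 4 units regardless of D. Recomputing L per unit gives -18, 3, -24, -3; average -10.5.
Conditioning on G=2 selects the 2 unit(s) with D ∈ {-2, 0}. Their L values: 3, -3. Mean = 0.
Difference = -10.5 − 0 = -10.5.

-10.5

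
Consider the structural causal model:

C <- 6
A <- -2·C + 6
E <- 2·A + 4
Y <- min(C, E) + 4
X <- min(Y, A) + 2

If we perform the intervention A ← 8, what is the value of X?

10

do(A=8) replaces the equation A <- -2·C + 6 with the constant A = 8.
E = 2·A + 4  [with A=8]  = 20
Y = min(C, E) + 4  [with C=6, E=20]  = 10
X = min(Y, A) + 2  [with Y=10, A=8]  = 10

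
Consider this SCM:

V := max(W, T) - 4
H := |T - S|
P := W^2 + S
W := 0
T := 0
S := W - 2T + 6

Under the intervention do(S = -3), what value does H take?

Under do(S=-3), the mechanism S := W - 2T + 6 is discarded; S is fixed at -3.
H = |T - S|  [with T=0, S=-3]  = 3

3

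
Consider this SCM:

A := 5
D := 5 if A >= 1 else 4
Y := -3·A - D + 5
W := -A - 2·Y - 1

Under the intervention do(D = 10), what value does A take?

Under do(D=10), the mechanism D := 5 if A >= 1 else 4 is discarded; D is fixed at 10.
A is not downstream of the intervention, so its value is determined by the original equations.

5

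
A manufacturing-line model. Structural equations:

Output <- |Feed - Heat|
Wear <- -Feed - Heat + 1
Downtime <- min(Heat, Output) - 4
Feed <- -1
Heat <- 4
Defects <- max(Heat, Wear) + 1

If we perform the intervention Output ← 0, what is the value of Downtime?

The intervention breaks the incoming arrows to Output: Output <- |Feed - Heat| no longer applies, and Output = 0.
Downtime = min(Heat, Output) - 4  [with Heat=4, Output=0]  = -4

-4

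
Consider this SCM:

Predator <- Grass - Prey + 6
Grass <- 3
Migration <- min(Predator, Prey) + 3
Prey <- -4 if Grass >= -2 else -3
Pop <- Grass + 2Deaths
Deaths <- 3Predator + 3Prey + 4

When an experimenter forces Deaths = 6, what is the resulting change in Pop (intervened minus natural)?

Under do(Deaths=6), the mechanism Deaths <- 3Predator + 3Prey + 4 is discarded; Deaths is fixed at 6.
Pop = Grass + 2Deaths  [with Grass=3, Deaths=6]  = 15
Without intervention: Prey = -4 if Grass >= -2 else -3  [with Grass=3]  = -4; Predator = Grass - Prey + 6  [with Grass=3, Prey=-4]  = 13; Deaths = 3Predator + 3Prey + 4  [with Predator=13, Prey=-4]  = 31; Pop = Grass + 2Deaths  [with Grass=3, Deaths=31]  = 65.
Change = 15 − 65 = -50.

-50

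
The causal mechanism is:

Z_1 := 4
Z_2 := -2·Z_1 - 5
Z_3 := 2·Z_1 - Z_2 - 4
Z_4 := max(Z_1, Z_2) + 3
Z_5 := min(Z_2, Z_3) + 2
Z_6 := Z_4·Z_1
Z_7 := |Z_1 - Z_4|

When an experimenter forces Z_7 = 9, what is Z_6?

Intervening sets Z_7 = 9 and removes its equation (Z_7 := |Z_1 - Z_4|).
Since Z_6 is not a descendant of the intervened variable, it is unaffected.
Z_2 = -2·Z_1 - 5  [with Z_1=4]  = -13
Z_4 = max(Z_1, Z_2) + 3  [with Z_1=4, Z_2=-13]  = 7
Z_6 = Z_4·Z_1  [with Z_4=7, Z_1=4]  = 28

28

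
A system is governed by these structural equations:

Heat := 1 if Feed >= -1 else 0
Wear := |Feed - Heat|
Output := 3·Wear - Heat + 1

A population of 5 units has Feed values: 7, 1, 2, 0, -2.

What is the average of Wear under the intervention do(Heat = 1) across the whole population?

2.2

Under do(Heat=1), Heat's equation is replaced by Heat=1 for every unit. Per-unit Wear: 6, 0, 1, 1, 3. Mean = 2.2.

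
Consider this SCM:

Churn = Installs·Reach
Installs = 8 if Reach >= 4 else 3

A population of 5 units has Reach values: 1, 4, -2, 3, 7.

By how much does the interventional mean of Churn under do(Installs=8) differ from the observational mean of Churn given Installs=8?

The intervention sets Installs=8 in all 5 units regardless of Reach. Recomputing Churn per unit gives 8, 32, -16, 24, 56; average 20.8.
Conditioning on Installs=8 selects the 2 unit(s) with Reach ∈ {4, 7}. Their Churn values: 32, 56. Mean = 44.
Difference = 20.8 − 44 = -23.2.

-23.2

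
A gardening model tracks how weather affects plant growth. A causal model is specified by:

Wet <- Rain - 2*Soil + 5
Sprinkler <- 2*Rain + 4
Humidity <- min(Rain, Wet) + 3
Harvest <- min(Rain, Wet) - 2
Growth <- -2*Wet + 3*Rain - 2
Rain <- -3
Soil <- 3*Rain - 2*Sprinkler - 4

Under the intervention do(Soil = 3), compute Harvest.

-6

The intervention breaks the incoming arrows to Soil: Soil <- 3*Rain - 2*Sprinkler - 4 no longer applies, and Soil = 3.
Wet = Rain - 2*Soil + 5  [with Rain=-3, Soil=3]  = -4
Harvest = min(Rain, Wet) - 2  [with Rain=-3, Wet=-4]  = -6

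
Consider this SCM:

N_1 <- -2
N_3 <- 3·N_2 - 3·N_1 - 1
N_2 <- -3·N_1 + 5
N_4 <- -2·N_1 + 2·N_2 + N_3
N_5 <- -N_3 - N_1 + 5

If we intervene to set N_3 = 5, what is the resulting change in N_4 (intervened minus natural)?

-33

The intervention breaks the incoming arrows to N_3: N_3 <- 3·N_2 - 3·N_1 - 1 no longer applies, and N_3 = 5.
N_2 = -3·N_1 + 5  [with N_1=-2]  = 11
N_4 = -2·N_1 + 2·N_2 + N_3  [with N_1=-2, N_2=11, N_3=5]  = 31
Without intervention: N_2 = -3·N_1 + 5  [with N_1=-2]  = 11; N_3 = 3·N_2 - 3·N_1 - 1  [with N_2=11, N_1=-2]  = 38; N_4 = -2·N_1 + 2·N_2 + N_3  [with N_1=-2, N_2=11, N_3=38]  = 64.
Change = 31 − 64 = -33.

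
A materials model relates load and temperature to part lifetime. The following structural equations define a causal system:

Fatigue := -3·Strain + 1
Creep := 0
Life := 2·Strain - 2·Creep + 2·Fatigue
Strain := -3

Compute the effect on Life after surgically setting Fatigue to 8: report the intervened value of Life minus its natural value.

-4

The intervention breaks the incoming arrows to Fatigue: Fatigue := -3·Strain + 1 no longer applies, and Fatigue = 8.
Life = 2·Strain - 2·Creep + 2·Fatigue  [with Strain=-3, Creep=0, Fatigue=8]  = 10
Without intervention: Fatigue = -3·Strain + 1  [with Strain=-3]  = 10; Life = 2·Strain - 2·Creep + 2·Fatigue  [with Strain=-3, Creep=0, Fatigue=10]  = 14.
Change = 10 − 14 = -4.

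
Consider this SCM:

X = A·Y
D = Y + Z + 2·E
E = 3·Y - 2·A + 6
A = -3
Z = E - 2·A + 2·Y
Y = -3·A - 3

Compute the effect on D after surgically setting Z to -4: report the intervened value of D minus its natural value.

-52

Intervening sets Z = -4 and removes its equation (Z = E - 2·A + 2·Y).
Y = -3·A - 3  [with A=-3]  = 6
E = 3·Y - 2·A + 6  [with Y=6, A=-3]  = 30
D = Y + Z + 2·E  [with Y=6, Z=-4, E=30]  = 62
Without intervention: Y = -3·A - 3  [with A=-3]  = 6; E = 3·Y - 2·A + 6  [with Y=6, A=-3]  = 30; Z = E - 2·A + 2·Y  [with E=30, A=-3, Y=6]  = 48; D = Y + Z + 2·E  [with Y=6, Z=48, E=30]  = 114.
Change = 62 − 114 = -52.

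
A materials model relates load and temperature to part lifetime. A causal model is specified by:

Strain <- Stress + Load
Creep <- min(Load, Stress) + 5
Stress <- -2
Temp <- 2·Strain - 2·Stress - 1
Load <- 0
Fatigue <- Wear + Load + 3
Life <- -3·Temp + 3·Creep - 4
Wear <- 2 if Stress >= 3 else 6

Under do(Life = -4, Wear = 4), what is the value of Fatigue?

Setting Life = -4, Wear = 4 by intervention discards those variables' equations.
Fatigue = Wear + Load + 3  [with Wear=4, Load=0]  = 7

7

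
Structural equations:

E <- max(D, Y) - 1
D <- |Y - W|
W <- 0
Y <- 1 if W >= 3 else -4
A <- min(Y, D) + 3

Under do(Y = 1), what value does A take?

Under do(Y=1), the mechanism Y <- 1 if W >= 3 else -4 is discarded; Y is fixed at 1.
D = |Y - W|  [with Y=1, W=0]  = 1
A = min(Y, D) + 3  [with Y=1, D=1]  = 4

4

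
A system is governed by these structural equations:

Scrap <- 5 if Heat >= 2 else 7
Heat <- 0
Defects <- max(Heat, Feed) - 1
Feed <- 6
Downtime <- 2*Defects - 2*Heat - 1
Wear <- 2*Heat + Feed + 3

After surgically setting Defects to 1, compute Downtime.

Under do(Defects=1), the mechanism Defects <- max(Heat, Feed) - 1 is discarded; Defects is fixed at 1.
Downtime = 2*Defects - 2*Heat - 1  [with Defects=1, Heat=0]  = 1

1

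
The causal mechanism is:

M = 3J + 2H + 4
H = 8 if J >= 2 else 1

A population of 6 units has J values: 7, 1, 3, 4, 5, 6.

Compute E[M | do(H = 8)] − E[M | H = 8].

Under do(H=8), H's equation is replaced by H=8 for every unit. Per-unit M: 41, 23, 29, 32, 35, 38. Mean = 33.
E[M|H=8] averages over only the 5 units with H=8 (J = 7, 3, 4, 5, 6): M = 41, 29, 32, 35, 38, mean 35.
Difference = 33 − 35 = -2.

-2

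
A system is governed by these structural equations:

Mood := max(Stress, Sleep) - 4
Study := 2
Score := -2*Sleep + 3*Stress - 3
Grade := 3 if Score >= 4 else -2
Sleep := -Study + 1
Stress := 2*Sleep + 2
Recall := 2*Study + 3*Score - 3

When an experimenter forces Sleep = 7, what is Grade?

3

Under do(Sleep=7), the mechanism Sleep := -Study + 1 is discarded; Sleep is fixed at 7.
Stress = 2*Sleep + 2  [with Sleep=7]  = 16
Score = -2*Sleep + 3*Stress - 3  [with Sleep=7, Stress=16]  = 31
Grade = 3 if Score >= 4 else -2  [with Score=31]  = 3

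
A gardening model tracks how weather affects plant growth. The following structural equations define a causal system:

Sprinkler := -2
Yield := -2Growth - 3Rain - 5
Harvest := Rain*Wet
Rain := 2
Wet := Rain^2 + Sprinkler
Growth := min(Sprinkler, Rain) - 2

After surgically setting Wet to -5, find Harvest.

The intervention breaks the incoming arrows to Wet: Wet := Rain^2 + Sprinkler no longer applies, and Wet = -5.
Harvest = Rain*Wet  [with Rain=2, Wet=-5]  = -10

-10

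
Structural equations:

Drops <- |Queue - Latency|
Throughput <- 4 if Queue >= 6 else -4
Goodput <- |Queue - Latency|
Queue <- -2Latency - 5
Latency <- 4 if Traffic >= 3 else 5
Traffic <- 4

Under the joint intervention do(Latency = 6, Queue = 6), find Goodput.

0

Under do(Latency = 6, Queue = 6), each intervened variable's structural equation is replaced by its fixed value.
Goodput = |Queue - Latency|  [with Queue=6, Latency=6]  = 0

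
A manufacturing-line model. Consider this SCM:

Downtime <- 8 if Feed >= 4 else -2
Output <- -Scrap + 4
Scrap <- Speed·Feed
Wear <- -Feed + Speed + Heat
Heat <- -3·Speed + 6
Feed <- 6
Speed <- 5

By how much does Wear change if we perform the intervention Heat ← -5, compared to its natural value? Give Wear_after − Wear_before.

The intervention breaks the incoming arrows to Heat: Heat <- -3·Speed + 6 no longer applies, and Heat = -5.
Wear = -Feed + Speed + Heat  [with Feed=6, Speed=5, Heat=-5]  = -6
Without intervention: Heat = -3·Speed + 6  [with Speed=5]  = -9; Wear = -Feed + Speed + Heat  [with Feed=6, Speed=5, Heat=-9]  = -10.
Change = -6 − (-10) = 4.

4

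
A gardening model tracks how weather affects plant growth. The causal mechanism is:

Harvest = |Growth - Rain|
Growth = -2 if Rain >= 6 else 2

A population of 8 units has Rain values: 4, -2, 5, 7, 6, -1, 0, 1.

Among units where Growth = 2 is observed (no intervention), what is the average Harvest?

Conditioning on Growth=2 selects the 6 unit(s) with Rain ∈ {4, -2, 5, -1, 0, 1}. Their Harvest values: 2, 4, 3, 3, 2, 1. Mean = 2.5.

2.5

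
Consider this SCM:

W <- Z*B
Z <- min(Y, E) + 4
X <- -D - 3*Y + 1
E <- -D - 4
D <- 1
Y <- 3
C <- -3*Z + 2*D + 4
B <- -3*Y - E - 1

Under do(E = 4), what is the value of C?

The intervention breaks the incoming arrows to E: E <- -D - 4 no longer applies, and E = 4.
Z = min(Y, E) + 4  [with Y=3, E=4]  = 7
C = -3*Z + 2*D + 4  [with Z=7, D=1]  = -15

-15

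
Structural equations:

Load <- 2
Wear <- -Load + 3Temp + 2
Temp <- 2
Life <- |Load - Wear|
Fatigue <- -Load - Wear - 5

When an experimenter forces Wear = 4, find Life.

do(Wear=4) replaces the equation Wear <- -Load + 3Temp + 2 with the constant Wear = 4.
Life = |Load - Wear|  [with Load=2, Wear=4]  = 2

2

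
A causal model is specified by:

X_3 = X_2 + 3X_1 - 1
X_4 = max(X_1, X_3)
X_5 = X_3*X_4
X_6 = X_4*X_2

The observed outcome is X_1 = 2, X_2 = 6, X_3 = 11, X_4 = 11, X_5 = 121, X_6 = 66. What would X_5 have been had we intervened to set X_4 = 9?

99

Intervening sets X_4 = 9 and removes its equation (X_4 = max(X_1, X_3)).
X_3 = X_2 + 3X_1 - 1  [with X_2=6, X_1=2]  = 11
X_5 = X_3*X_4  [with X_3=11, X_4=9]  = 99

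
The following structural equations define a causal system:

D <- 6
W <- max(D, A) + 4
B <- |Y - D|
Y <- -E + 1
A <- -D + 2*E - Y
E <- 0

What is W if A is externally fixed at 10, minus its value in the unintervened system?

The intervention breaks the incoming arrows to A: A <- -D + 2*E - Y no longer applies, and A = 10.
W = max(D, A) + 4  [with D=6, A=10]  = 14
Without intervention: Y = -E + 1  [with E=0]  = 1; A = -D + 2*E - Y  [with D=6, E=0, Y=1]  = -7; W = max(D, A) + 4  [with D=6, A=-7]  = 10.
Change = 14 − 10 = 4.

4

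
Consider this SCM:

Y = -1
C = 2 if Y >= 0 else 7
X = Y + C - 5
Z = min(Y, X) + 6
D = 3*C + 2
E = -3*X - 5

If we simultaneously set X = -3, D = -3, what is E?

Setting X = -3, D = -3 by intervention discards those variables' equations.
E = -3*X - 5  [with X=-3]  = 4

4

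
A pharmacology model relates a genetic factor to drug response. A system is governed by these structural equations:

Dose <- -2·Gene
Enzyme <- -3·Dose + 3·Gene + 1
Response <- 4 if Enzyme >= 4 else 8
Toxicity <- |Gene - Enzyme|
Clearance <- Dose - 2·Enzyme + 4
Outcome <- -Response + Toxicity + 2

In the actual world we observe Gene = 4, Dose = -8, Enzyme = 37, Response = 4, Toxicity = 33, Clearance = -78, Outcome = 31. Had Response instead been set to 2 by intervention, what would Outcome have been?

The intervention breaks the incoming arrows to Response: Response <- 4 if Enzyme >= 4 else 8 no longer applies, and Response = 2.
Dose = -2·Gene  [with Gene=4]  = -8
Enzyme = -3·Dose + 3·Gene + 1  [with Dose=-8, Gene=4]  = 37
Toxicity = |Gene - Enzyme|  [with Gene=4, Enzyme=37]  = 33
Outcome = -Response + Toxicity + 2  [with Response=2, Toxicity=33]  = 33

33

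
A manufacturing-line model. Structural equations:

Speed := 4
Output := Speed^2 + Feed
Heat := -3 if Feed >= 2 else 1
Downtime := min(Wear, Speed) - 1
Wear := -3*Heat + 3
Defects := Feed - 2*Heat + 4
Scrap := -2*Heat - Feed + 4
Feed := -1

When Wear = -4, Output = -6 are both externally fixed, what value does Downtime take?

-5

Setting Wear = -4, Output = -6 by intervention discards those variables' equations.
Downtime = min(Wear, Speed) - 1  [with Wear=-4, Speed=4]  = -5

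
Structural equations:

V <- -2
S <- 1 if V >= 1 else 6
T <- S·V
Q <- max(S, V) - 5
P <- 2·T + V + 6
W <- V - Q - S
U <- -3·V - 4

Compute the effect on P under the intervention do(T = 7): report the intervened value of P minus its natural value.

do(T=7) replaces the equation T <- S·V with the constant T = 7.
P = 2·T + V + 6  [with T=7, V=-2]  = 18
Without intervention: S = 1 if V >= 1 else 6  [with V=-2]  = 6; T = S·V  [with S=6, V=-2]  = -12; P = 2·T + V + 6  [with T=-12, V=-2]  = -20.
Change = 18 − (-20) = 38.

38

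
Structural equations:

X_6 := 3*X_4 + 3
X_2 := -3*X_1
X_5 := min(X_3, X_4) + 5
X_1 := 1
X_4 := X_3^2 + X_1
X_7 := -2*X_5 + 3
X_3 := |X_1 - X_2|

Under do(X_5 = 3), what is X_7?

Under do(X_5=3), the mechanism X_5 := min(X_3, X_4) + 5 is discarded; X_5 is fixed at 3.
X_7 = -2*X_5 + 3  [with X_5=3]  = -3

-3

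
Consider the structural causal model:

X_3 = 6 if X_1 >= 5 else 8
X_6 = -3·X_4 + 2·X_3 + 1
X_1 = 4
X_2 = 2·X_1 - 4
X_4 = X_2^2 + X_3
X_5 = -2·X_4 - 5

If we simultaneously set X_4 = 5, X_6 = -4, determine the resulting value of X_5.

-15

Setting X_4 = 5, X_6 = -4 by intervention discards those variables' equations.
X_5 = -2·X_4 - 5  [with X_4=5]  = -15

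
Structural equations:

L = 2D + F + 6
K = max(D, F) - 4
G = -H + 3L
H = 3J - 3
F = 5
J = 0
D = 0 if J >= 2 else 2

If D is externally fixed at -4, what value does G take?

The intervention breaks the incoming arrows to D: D = 0 if J >= 2 else 2 no longer applies, and D = -4.
L = 2D + F + 6  [with D=-4, F=5]  = 3
H = 3J - 3  [with J=0]  = -3
G = -H + 3L  [with H=-3, L=3]  = 12

12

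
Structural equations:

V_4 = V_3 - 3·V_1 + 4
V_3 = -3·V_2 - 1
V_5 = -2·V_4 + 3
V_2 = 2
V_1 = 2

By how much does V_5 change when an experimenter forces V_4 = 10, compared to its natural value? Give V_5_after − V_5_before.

Intervening sets V_4 = 10 and removes its equation (V_4 = V_3 - 3·V_1 + 4).
V_5 = -2·V_4 + 3  [with V_4=10]  = -17
Without intervention: V_3 = -3·V_2 - 1  [with V_2=2]  = -7; V_4 = V_3 - 3·V_1 + 4  [with V_3=-7, V_1=2]  = -9; V_5 = -2·V_4 + 3  [with V_4=-9]  = 21.
Change = -17 − 21 = -38.

-38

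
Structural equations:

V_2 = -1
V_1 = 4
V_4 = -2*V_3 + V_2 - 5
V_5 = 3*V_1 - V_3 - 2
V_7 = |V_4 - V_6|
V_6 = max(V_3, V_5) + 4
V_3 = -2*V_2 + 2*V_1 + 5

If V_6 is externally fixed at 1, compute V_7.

Intervening sets V_6 = 1 and removes its equation (V_6 = max(V_3, V_5) + 4).
V_3 = -2*V_2 + 2*V_1 + 5  [with V_2=-1, V_1=4]  = 15
V_4 = -2*V_3 + V_2 - 5  [with V_3=15, V_2=-1]  = -36
V_7 = |V_4 - V_6|  [with V_4=-36, V_6=1]  = 37

37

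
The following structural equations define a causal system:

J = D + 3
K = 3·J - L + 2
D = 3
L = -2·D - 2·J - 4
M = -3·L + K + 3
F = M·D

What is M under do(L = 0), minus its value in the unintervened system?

do(L=0) replaces the equation L = -2·D - 2·J - 4 with the constant L = 0.
J = D + 3  [with D=3]  = 6
K = 3·J - L + 2  [with J=6, L=0]  = 20
M = -3·L + K + 3  [with L=0, K=20]  = 23
Without intervention: J = D + 3  [with D=3]  = 6; L = -2·D - 2·J - 4  [with D=3, J=6]  = -22; K = 3·J - L + 2  [with J=6, L=-22]  = 42; M = -3·L + K + 3  [with L=-22, K=42]  = 111.
Change = 23 − 111 = -88.

-88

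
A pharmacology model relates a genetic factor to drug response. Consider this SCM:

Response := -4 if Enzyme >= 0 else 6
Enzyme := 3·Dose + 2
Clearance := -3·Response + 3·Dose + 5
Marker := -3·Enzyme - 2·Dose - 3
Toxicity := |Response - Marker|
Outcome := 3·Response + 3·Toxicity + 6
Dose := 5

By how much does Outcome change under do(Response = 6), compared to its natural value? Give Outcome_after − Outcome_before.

The intervention breaks the incoming arrows to Response: Response := -4 if Enzyme >= 0 else 6 no longer applies, and Response = 6.
Enzyme = 3·Dose + 2  [with Dose=5]  = 17
Marker = -3·Enzyme - 2·Dose - 3  [with Enzyme=17, Dose=5]  = -64
Toxicity = |Response - Marker|  [with Response=6, Marker=-64]  = 70
Outcome = 3·Response + 3·Toxicity + 6  [with Response=6, Toxicity=70]  = 234
Without intervention: Enzyme = 3·Dose + 2  [with Dose=5]  = 17; Marker = -3·Enzyme - 2·Dose - 3  [with Enzyme=17, Dose=5]  = -64; Response = -4 if Enzyme >= 0 else 6  [with Enzyme=17]  = -4; Toxicity = |Response - Marker|  [with Response=-4, Marker=-64]  = 60; Outcome = 3·Response + 3·Toxicity + 6  [with Response=-4, Toxicity=60]  = 174.
Change = 234 − 174 = 60.

60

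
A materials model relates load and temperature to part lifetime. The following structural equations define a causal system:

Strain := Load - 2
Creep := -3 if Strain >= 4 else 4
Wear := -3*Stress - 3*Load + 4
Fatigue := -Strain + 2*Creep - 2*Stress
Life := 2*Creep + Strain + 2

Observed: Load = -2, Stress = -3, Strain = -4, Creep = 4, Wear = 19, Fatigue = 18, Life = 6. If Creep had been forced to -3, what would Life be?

-8

The intervention breaks the incoming arrows to Creep: Creep := -3 if Strain >= 4 else 4 no longer applies, and Creep = -3.
Strain = Load - 2  [with Load=-2]  = -4
Life = 2*Creep + Strain + 2  [with Creep=-3, Strain=-4]  = -8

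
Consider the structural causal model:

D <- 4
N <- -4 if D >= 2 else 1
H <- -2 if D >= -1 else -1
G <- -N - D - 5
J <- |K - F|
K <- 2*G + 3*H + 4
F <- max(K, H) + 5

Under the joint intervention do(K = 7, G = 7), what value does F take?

Setting K = 7, G = 7 by intervention discards those variables' equations.
H = -2 if D >= -1 else -1  [with D=4]  = -2
F = max(K, H) + 5  [with K=7, H=-2]  = 12

12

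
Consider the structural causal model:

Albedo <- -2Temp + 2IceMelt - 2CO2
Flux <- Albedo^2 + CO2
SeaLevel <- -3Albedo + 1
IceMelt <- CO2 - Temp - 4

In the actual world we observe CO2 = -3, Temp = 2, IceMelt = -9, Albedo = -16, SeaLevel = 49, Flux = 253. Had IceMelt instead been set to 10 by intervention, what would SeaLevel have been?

-65

do(IceMelt=10) replaces the equation IceMelt <- CO2 - Temp - 4 with the constant IceMelt = 10.
Albedo = -2Temp + 2IceMelt - 2CO2  [with Temp=2, IceMelt=10, CO2=-3]  = 22
SeaLevel = -3Albedo + 1  [with Albedo=22]  = -65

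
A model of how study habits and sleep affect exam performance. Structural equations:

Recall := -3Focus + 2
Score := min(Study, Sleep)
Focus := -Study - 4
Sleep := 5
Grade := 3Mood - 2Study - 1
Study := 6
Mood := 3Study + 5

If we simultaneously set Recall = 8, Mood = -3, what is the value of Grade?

Setting Recall = 8, Mood = -3 by intervention discards those variables' equations.
Grade = 3Mood - 2Study - 1  [with Mood=-3, Study=6]  = -22

-22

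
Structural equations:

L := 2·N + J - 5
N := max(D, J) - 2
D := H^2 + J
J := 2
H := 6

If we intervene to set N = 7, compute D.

Under do(N=7), the mechanism N := max(D, J) - 2 is discarded; N is fixed at 7.
Since D is not a descendant of the intervened variable, it is unaffected.
D = H^2 + J  [with H=6, J=2]  = 38

38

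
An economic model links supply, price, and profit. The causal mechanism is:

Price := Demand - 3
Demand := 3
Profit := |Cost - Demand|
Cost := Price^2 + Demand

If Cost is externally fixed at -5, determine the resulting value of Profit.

The intervention breaks the incoming arrows to Cost: Cost := Price^2 + Demand no longer applies, and Cost = -5.
Profit = |Cost - Demand|  [with Cost=-5, Demand=3]  = 8

8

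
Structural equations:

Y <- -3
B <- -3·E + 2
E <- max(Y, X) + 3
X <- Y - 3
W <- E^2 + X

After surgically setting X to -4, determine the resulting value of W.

-4

do(X=-4) replaces the equation X <- Y - 3 with the constant X = -4.
E = max(Y, X) + 3  [with Y=-3, X=-4]  = 0
W = E^2 + X  [with E=0, X=-4]  = -4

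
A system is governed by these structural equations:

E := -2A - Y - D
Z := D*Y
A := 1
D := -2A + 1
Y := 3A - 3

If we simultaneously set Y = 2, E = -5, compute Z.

-2

Setting Y = 2, E = -5 by intervention discards those variables' equations.
D = -2A + 1  [with A=1]  = -1
Z = D*Y  [with D=-1, Y=2]  = -2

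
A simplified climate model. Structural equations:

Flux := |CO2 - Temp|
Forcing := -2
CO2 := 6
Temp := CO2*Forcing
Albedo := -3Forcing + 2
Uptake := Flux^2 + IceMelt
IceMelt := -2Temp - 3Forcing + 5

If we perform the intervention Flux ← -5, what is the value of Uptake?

Intervening sets Flux = -5 and removes its equation (Flux := |CO2 - Temp|).
Temp = CO2*Forcing  [with CO2=6, Forcing=-2]  = -12
IceMelt = -2Temp - 3Forcing + 5  [with Temp=-12, Forcing=-2]  = 35
Uptake = Flux^2 + IceMelt  [with Flux=-5, IceMelt=35]  = 60

60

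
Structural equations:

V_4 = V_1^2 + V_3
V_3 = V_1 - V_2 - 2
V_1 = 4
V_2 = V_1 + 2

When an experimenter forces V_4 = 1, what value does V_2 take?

The intervention breaks the incoming arrows to V_4: V_4 = V_1^2 + V_3 no longer applies, and V_4 = 1.
Since V_2 is not a descendant of the intervened variable, it is unaffected.
V_2 = V_1 + 2  [with V_1=4]  = 6

6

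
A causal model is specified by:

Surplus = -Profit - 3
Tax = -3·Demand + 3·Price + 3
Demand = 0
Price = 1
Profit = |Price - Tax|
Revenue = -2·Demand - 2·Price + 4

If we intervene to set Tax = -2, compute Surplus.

Under do(Tax=-2), the mechanism Tax = -3·Demand + 3·Price + 3 is discarded; Tax is fixed at -2.
Profit = |Price - Tax|  [with Price=1, Tax=-2]  = 3
Surplus = -Profit - 3  [with Profit=3]  = -6

-6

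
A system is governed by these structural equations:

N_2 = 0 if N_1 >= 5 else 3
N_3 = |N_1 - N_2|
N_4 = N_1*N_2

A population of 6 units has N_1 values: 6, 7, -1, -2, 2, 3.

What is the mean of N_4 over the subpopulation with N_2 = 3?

E[N_4|N_2=3] averages over only the 4 units with N_2=3 (N_1 = -1, -2, 2, 3): N_4 = -3, -6, 6, 9, mean 1.5.

1.5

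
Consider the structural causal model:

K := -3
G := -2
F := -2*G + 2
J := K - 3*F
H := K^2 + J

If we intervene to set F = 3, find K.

-3

Under do(F=3), the mechanism F := -2*G + 2 is discarded; F is fixed at 3.
K is not downstream of the intervention, so its value is determined by the original equations.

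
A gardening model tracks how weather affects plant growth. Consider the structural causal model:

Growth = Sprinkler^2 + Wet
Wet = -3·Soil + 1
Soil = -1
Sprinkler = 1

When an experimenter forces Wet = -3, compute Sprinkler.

Under do(Wet=-3), the mechanism Wet = -3·Soil + 1 is discarded; Wet is fixed at -3.
Sprinkler is not downstream of the intervention, so its value is determined by the original equations.

1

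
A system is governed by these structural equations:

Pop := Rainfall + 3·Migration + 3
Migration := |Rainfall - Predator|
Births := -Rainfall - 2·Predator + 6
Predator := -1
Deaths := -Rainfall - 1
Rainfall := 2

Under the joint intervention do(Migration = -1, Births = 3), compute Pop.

2

The joint intervention fixes Migration = -1, Births = 3, removing each variable's own equation.
Pop = Rainfall + 3·Migration + 3  [with Rainfall=2, Migration=-1]  = 2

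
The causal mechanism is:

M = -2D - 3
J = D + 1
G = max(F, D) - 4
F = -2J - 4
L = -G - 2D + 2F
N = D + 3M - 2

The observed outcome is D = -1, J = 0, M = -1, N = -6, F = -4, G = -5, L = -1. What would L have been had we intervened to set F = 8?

Under do(F=8), the mechanism F = -2J - 4 is discarded; F is fixed at 8.
G = max(F, D) - 4  [with F=8, D=-1]  = 4
L = -G - 2D + 2F  [with G=4, D=-1, F=8]  = 14

14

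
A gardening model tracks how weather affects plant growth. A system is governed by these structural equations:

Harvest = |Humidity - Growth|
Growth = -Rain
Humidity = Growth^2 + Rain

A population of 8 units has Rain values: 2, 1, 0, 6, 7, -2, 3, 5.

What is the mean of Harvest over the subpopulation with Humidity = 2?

Conditioning on Humidity=2 selects the 2 unit(s) with Rain ∈ {1, -2}. Their Harvest values: 3, 0. Mean = 1.5.

1.5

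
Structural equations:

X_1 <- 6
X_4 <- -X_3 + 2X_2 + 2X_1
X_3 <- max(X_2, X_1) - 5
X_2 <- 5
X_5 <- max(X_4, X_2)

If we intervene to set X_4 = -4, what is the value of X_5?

5

Intervening sets X_4 = -4 and removes its equation (X_4 <- -X_3 + 2X_2 + 2X_1).
X_5 = max(X_4, X_2)  [with X_4=-4, X_2=5]  = 5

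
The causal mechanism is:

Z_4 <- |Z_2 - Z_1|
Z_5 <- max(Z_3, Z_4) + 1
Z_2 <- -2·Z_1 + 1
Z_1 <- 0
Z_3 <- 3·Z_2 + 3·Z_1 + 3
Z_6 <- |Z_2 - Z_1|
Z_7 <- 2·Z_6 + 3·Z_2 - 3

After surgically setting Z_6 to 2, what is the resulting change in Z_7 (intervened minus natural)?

Intervening sets Z_6 = 2 and removes its equation (Z_6 <- |Z_2 - Z_1|).
Z_2 = -2·Z_1 + 1  [with Z_1=0]  = 1
Z_7 = 2·Z_6 + 3·Z_2 - 3  [with Z_6=2, Z_2=1]  = 4
Without intervention: Z_2 = -2·Z_1 + 1  [with Z_1=0]  = 1; Z_6 = |Z_2 - Z_1|  [with Z_2=1, Z_1=0]  = 1; Z_7 = 2·Z_6 + 3·Z_2 - 3  [with Z_6=1, Z_2=1]  = 2.
Change = 4 − 2 = 2.

2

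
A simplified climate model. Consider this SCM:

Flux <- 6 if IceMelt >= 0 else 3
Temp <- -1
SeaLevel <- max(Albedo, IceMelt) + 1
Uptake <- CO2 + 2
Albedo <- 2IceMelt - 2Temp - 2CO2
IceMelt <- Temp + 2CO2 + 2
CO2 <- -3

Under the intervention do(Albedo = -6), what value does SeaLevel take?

-4

Intervening sets Albedo = -6 and removes its equation (Albedo <- 2IceMelt - 2Temp - 2CO2).
IceMelt = Temp + 2CO2 + 2  [with Temp=-1, CO2=-3]  = -5
SeaLevel = max(Albedo, IceMelt) + 1  [with Albedo=-6, IceMelt=-5]  = -4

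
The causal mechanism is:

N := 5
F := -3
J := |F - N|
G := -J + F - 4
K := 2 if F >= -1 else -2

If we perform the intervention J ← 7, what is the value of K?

do(J=7) replaces the equation J := |F - N| with the constant J = 7.
K is not downstream of the intervention, so its value is determined by the original equations.
K = 2 if F >= -1 else -2  [with F=-3]  = -2

-2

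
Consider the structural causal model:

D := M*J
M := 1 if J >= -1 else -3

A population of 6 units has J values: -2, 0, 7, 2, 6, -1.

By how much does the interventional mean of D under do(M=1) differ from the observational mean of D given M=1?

The intervention sets M=1 in all 6 units regardless of J. Recomputing D per unit gives -2, 0, 7, 2, 6, -1; average 2.
E[D|M=1] averages over only the 5 units with M=1 (J = 0, 7, 2, 6, -1): D = 0, 7, 2, 6, -1, mean 2.8.
Difference = 2 − 2.8 = -0.8.

-0.8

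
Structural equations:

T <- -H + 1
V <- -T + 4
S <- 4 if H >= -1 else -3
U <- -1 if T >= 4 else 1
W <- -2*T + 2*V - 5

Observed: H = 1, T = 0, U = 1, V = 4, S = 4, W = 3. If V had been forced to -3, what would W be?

-11

Under do(V=-3), the mechanism V <- -T + 4 is discarded; V is fixed at -3.
T = -H + 1  [with H=1]  = 0
W = -2*T + 2*V - 5  [with T=0, V=-3]  = -11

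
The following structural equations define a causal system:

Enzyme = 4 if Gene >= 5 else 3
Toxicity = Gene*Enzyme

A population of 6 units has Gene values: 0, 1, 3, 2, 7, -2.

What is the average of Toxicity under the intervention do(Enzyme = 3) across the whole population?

5.5

Every unit gets Enzyme=3 under the intervention. Toxicity values become 0, 3, 9, 6, 21, -6; E[Toxicity|do(Enzyme=3)] = 5.5.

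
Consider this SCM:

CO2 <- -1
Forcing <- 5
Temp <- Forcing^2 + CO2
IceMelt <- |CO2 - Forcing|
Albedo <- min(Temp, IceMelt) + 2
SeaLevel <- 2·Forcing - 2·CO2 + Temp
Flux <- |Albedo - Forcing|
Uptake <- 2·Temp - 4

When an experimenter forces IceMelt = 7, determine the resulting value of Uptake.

44

do(IceMelt=7) replaces the equation IceMelt <- |CO2 - Forcing| with the constant IceMelt = 7.
No directed path runs from IceMelt to Uptake, so Uptake keeps its natural value.
Temp = Forcing^2 + CO2  [with Forcing=5, CO2=-1]  = 24
Uptake = 2·Temp - 4  [with Temp=24]  = 44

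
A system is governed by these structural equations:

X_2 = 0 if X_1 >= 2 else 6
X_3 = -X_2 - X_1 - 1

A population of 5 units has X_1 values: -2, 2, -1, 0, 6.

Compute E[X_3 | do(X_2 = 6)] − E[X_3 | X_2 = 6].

Every unit gets X_2=6 under the intervention. X_3 values become -5, -9, -6, -7, -13; E[X_3|do(X_2=6)] = -8.
Conditioning on X_2=6 selects the 3 unit(s) with X_1 ∈ {-2, -1, 0}. Their X_3 values: -5, -6, -7. Mean = -6.
Difference = -8 − (-6) = -2.

-2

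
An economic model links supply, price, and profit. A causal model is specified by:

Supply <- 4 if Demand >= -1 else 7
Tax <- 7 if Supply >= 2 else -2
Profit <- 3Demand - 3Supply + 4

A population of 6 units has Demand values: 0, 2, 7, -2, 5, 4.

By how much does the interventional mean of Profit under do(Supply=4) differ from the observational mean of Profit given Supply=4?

-2.8

Every unit gets Supply=4 under the intervention. Profit values become -8, -2, 13, -14, 7, 4; E[Profit|do(Supply=4)] = 0.
E[Profit|Supply=4] averages over only the 5 units with Supply=4 (Demand = 0, 2, 7, 5, 4): Profit = -8, -2, 13, 7, 4, mean 2.8.
Difference = 0 − 2.8 = -2.8.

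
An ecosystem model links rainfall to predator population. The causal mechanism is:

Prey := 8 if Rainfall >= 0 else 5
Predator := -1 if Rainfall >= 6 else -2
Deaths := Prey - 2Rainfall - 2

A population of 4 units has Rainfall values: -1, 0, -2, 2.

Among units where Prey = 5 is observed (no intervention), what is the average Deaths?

Conditioning on Prey=5 selects the 2 unit(s) with Rainfall ∈ {-1, -2}. Their Deaths values: 5, 7. Mean = 6.

6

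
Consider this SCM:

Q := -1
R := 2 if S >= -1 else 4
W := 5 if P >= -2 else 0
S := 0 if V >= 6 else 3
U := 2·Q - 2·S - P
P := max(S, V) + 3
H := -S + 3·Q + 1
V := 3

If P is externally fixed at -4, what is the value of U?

-4

The intervention breaks the incoming arrows to P: P := max(S, V) + 3 no longer applies, and P = -4.
S = 0 if V >= 6 else 3  [with V=3]  = 3
U = 2·Q - 2·S - P  [with Q=-1, S=3, P=-4]  = -4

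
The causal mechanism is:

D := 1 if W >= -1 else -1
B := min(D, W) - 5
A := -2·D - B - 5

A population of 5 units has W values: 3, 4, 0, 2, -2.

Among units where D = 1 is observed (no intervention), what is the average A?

Observing D=1 restricts to units where D's equation naturally yields 1: W ∈ {3, 4, 0, 2}. In that subpopulation A = -3, -3, -2, -3, mean -2.75.

-2.75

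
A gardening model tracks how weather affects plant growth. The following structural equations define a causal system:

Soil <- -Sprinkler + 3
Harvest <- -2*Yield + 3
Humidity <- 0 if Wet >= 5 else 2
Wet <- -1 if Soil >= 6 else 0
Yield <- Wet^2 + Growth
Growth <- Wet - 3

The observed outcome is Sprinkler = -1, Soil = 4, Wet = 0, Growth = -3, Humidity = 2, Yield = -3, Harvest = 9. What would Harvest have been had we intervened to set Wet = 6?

-75

The intervention breaks the incoming arrows to Wet: Wet <- -1 if Soil >= 6 else 0 no longer applies, and Wet = 6.
Growth = Wet - 3  [with Wet=6]  = 3
Yield = Wet^2 + Growth  [with Wet=6, Growth=3]  = 39
Harvest = -2*Yield + 3  [with Yield=39]  = -75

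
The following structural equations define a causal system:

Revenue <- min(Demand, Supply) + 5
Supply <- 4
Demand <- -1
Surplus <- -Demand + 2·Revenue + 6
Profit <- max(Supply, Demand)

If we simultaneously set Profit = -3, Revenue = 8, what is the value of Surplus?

The joint intervention fixes Profit = -3, Revenue = 8, removing each variable's own equation.
Surplus = -Demand + 2·Revenue + 6  [with Demand=-1, Revenue=8]  = 23

23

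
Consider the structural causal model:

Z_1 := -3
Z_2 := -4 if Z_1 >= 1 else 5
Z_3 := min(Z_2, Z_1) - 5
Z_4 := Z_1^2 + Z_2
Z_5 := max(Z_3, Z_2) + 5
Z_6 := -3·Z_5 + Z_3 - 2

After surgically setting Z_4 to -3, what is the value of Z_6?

-40

Under do(Z_4=-3), the mechanism Z_4 := Z_1^2 + Z_2 is discarded; Z_4 is fixed at -3.
Since Z_6 is not a descendant of the intervened variable, it is unaffected.
Z_2 = -4 if Z_1 >= 1 else 5  [with Z_1=-3]  = 5
Z_3 = min(Z_2, Z_1) - 5  [with Z_2=5, Z_1=-3]  = -8
Z_5 = max(Z_3, Z_2) + 5  [with Z_3=-8, Z_2=5]  = 10
Z_6 = -3·Z_5 + Z_3 - 2  [with Z_5=10, Z_3=-8]  = -40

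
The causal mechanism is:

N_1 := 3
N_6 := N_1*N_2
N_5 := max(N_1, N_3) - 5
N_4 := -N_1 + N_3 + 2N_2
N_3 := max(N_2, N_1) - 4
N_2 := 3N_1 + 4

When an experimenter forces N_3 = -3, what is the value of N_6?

The intervention breaks the incoming arrows to N_3: N_3 := max(N_2, N_1) - 4 no longer applies, and N_3 = -3.
No directed path runs from N_3 to N_6, so N_6 keeps its natural value.
N_2 = 3N_1 + 4  [with N_1=3]  = 13
N_6 = N_1*N_2  [with N_1=3, N_2=13]  = 39

39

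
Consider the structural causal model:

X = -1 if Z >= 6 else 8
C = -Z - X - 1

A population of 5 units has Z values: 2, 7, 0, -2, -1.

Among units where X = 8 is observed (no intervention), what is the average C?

-8.75

Observing X=8 restricts to units where X's equation naturally yields 8: Z ∈ {2, 0, -2, -1}. In that subpopulation C = -11, -9, -7, -8, mean -8.75.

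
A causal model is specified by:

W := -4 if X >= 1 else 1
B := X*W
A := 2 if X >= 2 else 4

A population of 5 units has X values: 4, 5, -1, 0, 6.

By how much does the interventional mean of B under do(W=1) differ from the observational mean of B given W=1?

do(W=1) breaks W's dependence on X. With W=1 fixed, B across the units is 4, 5, -1, 0, 6, mean 2.8.
Conditioning on W=1 selects the 2 unit(s) with X ∈ {-1, 0}. Their B values: -1, 0. Mean = -0.5.
Difference = 2.8 − (-0.5) = 3.3.

3.3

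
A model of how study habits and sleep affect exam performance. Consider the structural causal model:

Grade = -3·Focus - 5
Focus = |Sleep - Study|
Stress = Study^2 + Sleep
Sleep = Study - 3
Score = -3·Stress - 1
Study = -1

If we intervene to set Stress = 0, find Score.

-1

do(Stress=0) replaces the equation Stress = Study^2 + Sleep with the constant Stress = 0.
Score = -3·Stress - 1  [with Stress=0]  = -1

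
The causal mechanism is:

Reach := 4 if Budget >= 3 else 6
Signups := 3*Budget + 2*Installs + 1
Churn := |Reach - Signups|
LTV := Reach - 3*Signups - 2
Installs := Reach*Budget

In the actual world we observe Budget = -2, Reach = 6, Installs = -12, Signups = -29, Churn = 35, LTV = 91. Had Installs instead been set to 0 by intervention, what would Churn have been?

11

do(Installs=0) replaces the equation Installs := Reach*Budget with the constant Installs = 0.
Reach = 4 if Budget >= 3 else 6  [with Budget=-2]  = 6
Signups = 3*Budget + 2*Installs + 1  [with Budget=-2, Installs=0]  = -5
Churn = |Reach - Signups|  [with Reach=6, Signups=-5]  = 11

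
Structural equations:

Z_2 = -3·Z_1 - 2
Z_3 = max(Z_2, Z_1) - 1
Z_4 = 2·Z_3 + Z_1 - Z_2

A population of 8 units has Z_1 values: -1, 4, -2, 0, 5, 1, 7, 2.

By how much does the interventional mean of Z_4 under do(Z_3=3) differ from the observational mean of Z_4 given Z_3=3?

Every unit gets Z_3=3 under the intervention. Z_4 values become 4, 24, 0, 8, 28, 12, 36, 16; E[Z_4|do(Z_3=3)] = 16.
Observing Z_3=3 restricts to units where Z_3's equation naturally yields 3: Z_1 ∈ {4, -2}. In that subpopulation Z_4 = 24, 0, mean 12.
Difference = 16 − 12 = 4.

4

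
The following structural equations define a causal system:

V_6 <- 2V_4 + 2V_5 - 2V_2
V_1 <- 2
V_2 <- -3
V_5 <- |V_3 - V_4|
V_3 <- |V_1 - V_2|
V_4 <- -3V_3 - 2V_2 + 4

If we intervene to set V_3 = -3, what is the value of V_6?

The intervention breaks the incoming arrows to V_3: V_3 <- |V_1 - V_2| no longer applies, and V_3 = -3.
V_4 = -3V_3 - 2V_2 + 4  [with V_3=-3, V_2=-3]  = 19
V_5 = |V_3 - V_4|  [with V_3=-3, V_4=19]  = 22
V_6 = 2V_4 + 2V_5 - 2V_2  [with V_4=19, V_5=22, V_2=-3]  = 88

88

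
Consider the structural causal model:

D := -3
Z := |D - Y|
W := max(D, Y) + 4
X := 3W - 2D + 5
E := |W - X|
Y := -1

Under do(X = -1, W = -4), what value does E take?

3

The joint intervention fixes X = -1, W = -4, removing each variable's own equation.
E = |W - X|  [with W=-4, X=-1]  = 3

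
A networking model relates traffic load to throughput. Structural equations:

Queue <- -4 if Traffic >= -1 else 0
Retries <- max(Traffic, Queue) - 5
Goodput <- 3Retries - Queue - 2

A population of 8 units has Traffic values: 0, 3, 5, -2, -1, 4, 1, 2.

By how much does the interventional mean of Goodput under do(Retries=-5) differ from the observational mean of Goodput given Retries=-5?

1.5

Under do(Retries=-5), Retries's equation is replaced by Retries=-5 for every unit. Per-unit Goodput: -13, -13, -13, -17, -13, -13, -13, -13. Mean = -13.5.
Observing Retries=-5 restricts to units where Retries's equation naturally yields -5: Traffic ∈ {0, -2}. In that subpopulation Goodput = -13, -17, mean -15.
Difference = -13.5 − (-15) = 1.5.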